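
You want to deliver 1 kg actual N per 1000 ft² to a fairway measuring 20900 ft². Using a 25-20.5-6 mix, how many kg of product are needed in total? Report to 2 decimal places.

83.60 kg

Product per 1000 ft² = 1 / 25% = 4 kg.
Total product = 4 × 20900 / 1000 = 83.6 kg.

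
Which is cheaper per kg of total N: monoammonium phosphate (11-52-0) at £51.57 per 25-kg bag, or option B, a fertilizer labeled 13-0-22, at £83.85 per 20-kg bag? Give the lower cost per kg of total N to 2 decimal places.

monoammonium phosphate: N per bag = 25 × 11% = 2.75 kg; cost = 51.57 / 2.75 = £18.7527/kg N.
option B: N per bag = 20 × 13% = 2.6 kg; cost = 83.85 / 2.6 = £32.2500/kg N.
monoammonium phosphate is cheaper.

£18.75 per kg N (monoammonium phosphate)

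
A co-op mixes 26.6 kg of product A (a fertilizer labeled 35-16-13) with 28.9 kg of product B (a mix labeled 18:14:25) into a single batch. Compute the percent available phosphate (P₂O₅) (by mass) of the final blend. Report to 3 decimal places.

14.959% P₂O₅

Total mass = 26.6 + 28.9 = 55.5 kg.
P₂O₅ mass = 16%×26.6 + 14%×28.9 = 8.302 kg.
% P₂O₅ = 8.302 / 55.5 = 14.9586%.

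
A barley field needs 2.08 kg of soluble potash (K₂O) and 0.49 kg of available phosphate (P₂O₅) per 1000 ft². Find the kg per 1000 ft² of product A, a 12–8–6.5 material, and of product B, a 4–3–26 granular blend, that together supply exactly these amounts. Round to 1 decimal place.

Per-1000 ft² balance (a = product A, b = product B):
K₂O: 0.065·a + 0.26·b = 2.08
P₂O₅: 0.08·a + 0.03·b = 0.49
Solving simultaneously: a = 3.44828, b = 7.13793.

3.4 kg product A, 7.1 kg product B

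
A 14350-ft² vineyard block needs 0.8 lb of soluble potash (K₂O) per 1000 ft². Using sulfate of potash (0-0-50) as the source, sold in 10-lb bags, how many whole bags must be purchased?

3 bags

Product per 1000 ft² = 0.8 / 50% = 1.6 lb.
Total product = 1.6 × 14350 / 1000 = 22.96 lb.
Bags = ⌈22.96 / 10⌉ = 3.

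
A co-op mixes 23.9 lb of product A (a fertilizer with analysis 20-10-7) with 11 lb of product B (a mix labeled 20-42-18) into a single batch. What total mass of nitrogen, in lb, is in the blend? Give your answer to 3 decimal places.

6.980 lb N

N mass = 20%×23.9 + 20%×11 = 6.98 lb.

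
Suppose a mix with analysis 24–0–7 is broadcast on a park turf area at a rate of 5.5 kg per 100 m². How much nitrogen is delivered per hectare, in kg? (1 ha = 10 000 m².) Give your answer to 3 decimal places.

nitrogen per 100 m² = 5.5 × 24% = 1.32 kg.
Convert to per hectare: 1.32 × 100 = 132 kg.

132.000 kg N per hectare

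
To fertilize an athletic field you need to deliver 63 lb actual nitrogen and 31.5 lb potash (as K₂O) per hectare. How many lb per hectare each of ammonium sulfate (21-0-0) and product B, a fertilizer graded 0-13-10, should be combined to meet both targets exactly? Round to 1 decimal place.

300.0 lb ammonium sulfate, 315.0 lb product B

Let a = lb of ammonium sulfate, b = lb of product B (per hectare).
N: 0.21·a + 0·b = 63
K₂O: 0·a + 0.1·b = 31.5
Solving simultaneously: a = 300, b = 315.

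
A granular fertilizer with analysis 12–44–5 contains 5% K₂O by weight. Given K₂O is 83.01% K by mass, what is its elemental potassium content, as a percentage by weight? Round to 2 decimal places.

4.15% K

%K = 5 × 0.8301 = 4.1505%.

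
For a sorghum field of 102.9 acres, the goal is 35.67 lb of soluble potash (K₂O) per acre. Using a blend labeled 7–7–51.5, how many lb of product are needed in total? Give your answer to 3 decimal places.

7127.074 lb

Product per acre = 35.67 / 51.5% = 69.2621 lb.
Total product = 69.2621 × 102.9 = 7127.0738 lb.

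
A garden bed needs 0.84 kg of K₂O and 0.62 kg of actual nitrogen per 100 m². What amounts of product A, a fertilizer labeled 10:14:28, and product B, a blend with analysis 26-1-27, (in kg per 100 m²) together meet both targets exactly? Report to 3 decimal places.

1.114 kg product A, 1.956 kg product B

With a, b = kg per 100 m² of product A and product B:
K₂O: 0.28·a + 0.27·b = 0.84
N: 0.1·a + 0.26·b = 0.62
Eliminate b: (row1) − 0.27/0.26·(row2) → 0.176154·a = 0.196154, so a = 1.11354.
Then b = (0.62 − 0.1·1.11354) / 0.26 = 1.95633.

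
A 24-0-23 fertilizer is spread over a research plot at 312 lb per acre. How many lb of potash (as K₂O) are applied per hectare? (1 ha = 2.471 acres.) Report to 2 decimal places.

177.32 lb K₂O per hectare

K₂O per acre = 312 × 23% = 71.76 lb.
Convert to per hectare: 71.76 × 2.471 = 177.319 lb.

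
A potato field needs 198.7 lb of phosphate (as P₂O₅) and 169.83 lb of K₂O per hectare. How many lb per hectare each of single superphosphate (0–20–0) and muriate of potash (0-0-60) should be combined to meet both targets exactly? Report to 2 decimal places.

Per-hectare balance (a = single superphosphate, b = muriate of potash):
P₂O₅: 0.2·a + 0·b = 198.7
K₂O: 0·a + 0.6·b = 169.83
Solving simultaneously: a = 993.5, b = 283.05.

993.50 lb single superphosphate, 283.05 lb muriate of potash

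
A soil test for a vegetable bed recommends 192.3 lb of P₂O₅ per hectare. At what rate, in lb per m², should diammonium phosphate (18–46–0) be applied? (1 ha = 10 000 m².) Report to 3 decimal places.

Product per hectare = 192.3 / 46% = 418.043 lb.
Convert to per m²: 418.043 × 0.0001 = 0.0418043 lb.

0.042 lb of product per sq m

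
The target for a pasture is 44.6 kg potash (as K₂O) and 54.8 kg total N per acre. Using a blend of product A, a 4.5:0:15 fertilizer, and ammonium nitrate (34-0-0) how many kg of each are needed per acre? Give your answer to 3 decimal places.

With a, b = kg per acre of product A and ammonium nitrate:
K₂O: 0.15·a + 0·b = 44.6
N: 0.045·a + 0.34·b = 54.8
Eliminate b: (row1) − 0/0.34·(row2) → 0.15·a = 44.6, so a = 297.3333.
Then b = (54.8 − 0.045·297.3333) / 0.34 = 121.8235.

297.333 kg product A, 121.824 kg ammonium nitrate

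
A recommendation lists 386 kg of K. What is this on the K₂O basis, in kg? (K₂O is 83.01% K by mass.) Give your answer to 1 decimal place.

465.0 kg K₂O

K₂O = 386 / 0.8301 = 465.004 kg.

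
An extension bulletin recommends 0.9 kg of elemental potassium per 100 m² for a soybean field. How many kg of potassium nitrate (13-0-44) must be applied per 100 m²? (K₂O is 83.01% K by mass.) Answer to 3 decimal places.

As K₂O: 0.9 / 0.8301 = 1.08421 kg per 100 m².
Product per 100 m² = 1.08421 / 44% = 2.46411 kg.

2.464 kg of product per hundred sq m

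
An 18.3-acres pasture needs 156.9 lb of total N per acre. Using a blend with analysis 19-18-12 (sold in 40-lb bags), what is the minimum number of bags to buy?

Product per acre = 156.9 / 19% = 825.789 lb.
Total product = 825.789 × 18.3 = 15111.9 lb.
Bags = ⌈15111.9 / 40⌉ = 378.

378 bags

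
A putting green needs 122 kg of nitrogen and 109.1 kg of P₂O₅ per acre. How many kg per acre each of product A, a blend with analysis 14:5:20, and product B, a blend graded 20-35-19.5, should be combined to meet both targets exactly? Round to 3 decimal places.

With a, b = kg per acre of product A and product B:
N: 0.14·a + 0.2·b = 122
P₂O₅: 0.05·a + 0.35·b = 109.1
Solving simultaneously: a = 535.3846, b = 235.2308.

535.385 kg product A, 235.231 kg product B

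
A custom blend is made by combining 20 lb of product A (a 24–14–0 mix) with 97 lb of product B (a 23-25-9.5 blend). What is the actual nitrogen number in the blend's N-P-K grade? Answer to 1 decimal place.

23.2% N

Total mass = 20 + 97 = 117 lb.
N mass = 24%×20 + 23%×97 = 27.11 lb.
% N = 27.11 / 117 = 23.1709%.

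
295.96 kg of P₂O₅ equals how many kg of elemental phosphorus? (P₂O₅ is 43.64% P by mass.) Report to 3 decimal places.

129.157 kg P

P = 295.96 × 0.4364 = 129.1569 kg.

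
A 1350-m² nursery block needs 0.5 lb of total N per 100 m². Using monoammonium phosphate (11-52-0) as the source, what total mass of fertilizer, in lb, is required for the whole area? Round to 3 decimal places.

Product per 100 m² = 0.5 / 11% = 4.54545 lb.
Total product = 4.54545 × 1350 / 100 = 61.3636 lb.

61.364 lb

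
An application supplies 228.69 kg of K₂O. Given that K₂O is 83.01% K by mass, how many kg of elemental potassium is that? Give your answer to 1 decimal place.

189.8 kg K

K = 228.69 × 0.8301 = 189.836 kg.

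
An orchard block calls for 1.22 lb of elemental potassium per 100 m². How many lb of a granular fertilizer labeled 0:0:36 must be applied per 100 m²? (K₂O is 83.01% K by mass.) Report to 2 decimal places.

4.08 lb of product per hundred sq m

As K₂O: 1.22 / 0.8301 = 1.4697 lb per 100 m².
Product per 100 m² = 1.4697 / 36% = 4.08251 lb.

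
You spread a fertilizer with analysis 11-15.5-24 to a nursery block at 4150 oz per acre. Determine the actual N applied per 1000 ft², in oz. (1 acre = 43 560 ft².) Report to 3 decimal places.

nitrogen per acre = 4150 × 11% = 456.5 oz.
Convert to per 1000 ft²: 456.5 × 0.0229568 = 10.4798 oz.

10.480 oz N per thousand sq ft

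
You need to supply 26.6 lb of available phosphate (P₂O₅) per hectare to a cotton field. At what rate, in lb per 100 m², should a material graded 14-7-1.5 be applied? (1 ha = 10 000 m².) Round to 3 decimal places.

Product per hectare = 26.6 / 7% = 380 lb.
Convert to per 100 m²: 380 × 0.01 = 3.8 lb.

3.800 lb of product per hundred sq m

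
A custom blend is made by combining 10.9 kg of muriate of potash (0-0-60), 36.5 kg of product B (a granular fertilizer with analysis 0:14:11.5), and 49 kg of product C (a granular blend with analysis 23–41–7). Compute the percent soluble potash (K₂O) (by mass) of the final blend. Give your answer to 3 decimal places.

14.697% K₂O

Total mass = 10.9 + 36.5 + 49 = 96.4 kg.
K₂O mass = 60%×10.9 + 11.5%×36.5 + 7%×49 = 14.1675 kg.
% K₂O = 14.1675 / 96.4 = 14.6966%.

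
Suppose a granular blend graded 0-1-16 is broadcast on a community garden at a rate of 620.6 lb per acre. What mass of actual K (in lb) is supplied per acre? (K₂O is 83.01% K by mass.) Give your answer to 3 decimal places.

82.426 lb K per acre

K₂O per acre = 620.6 × 16% = 99.296 lb.
Elemental K = 99.296 × 0.8301 = 82.4256 lb per acre.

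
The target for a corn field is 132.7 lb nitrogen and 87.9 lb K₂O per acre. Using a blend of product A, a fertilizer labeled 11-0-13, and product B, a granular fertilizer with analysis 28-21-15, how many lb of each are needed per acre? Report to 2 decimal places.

Let a = lb of product A, b = lb of product B (per acre).
N: 0.11·a + 0.28·b = 132.7
K₂O: 0.13·a + 0.15·b = 87.9
Eliminate b: (row1) − 0.28/0.15·(row2) → -0.132667·a = -31.38, so a = 236.533.
Then b = (87.9 − 0.13·236.533) / 0.15 = 381.005.

236.53 lb product A, 381.01 lb product B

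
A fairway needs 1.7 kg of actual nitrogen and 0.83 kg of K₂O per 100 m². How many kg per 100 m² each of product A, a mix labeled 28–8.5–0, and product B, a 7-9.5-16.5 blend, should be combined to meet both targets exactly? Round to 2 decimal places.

With a, b = kg per 100 m² of product A and product B:
N: 0.28·a + 0.07·b = 1.7
K₂O: 0·a + 0.165·b = 0.83
Solving simultaneously: a = 4.81385, b = 5.0303.

4.81 kg product A, 5.03 kg product B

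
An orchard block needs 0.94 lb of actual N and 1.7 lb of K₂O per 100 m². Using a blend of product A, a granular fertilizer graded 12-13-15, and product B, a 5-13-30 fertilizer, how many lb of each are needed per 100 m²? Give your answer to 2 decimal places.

Per-100 m² balance (a = product A, b = product B):
N: 0.12·a + 0.05·b = 0.94
K₂O: 0.15·a + 0.3·b = 1.7
Eliminate b: (row1) − 0.05/0.3·(row2) → 0.095·a = 0.656667, so a = 6.91228.
Then b = (1.7 − 0.15·6.91228) / 0.3 = 2.21053.

6.91 lb product A, 2.21 lb product B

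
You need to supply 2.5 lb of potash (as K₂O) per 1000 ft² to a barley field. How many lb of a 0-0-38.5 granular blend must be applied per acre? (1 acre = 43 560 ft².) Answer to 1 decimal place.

Product per 1000 ft² = 2.5 / 38.5% = 6.49351 lb.
Convert to per acre: 6.49351 × 43.56 = 282.857 lb.

282.9 lb of product per acre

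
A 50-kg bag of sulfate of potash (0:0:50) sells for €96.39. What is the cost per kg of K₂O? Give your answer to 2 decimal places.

K₂O in bag = 50 × 50% = 25 kg.
Cost per kg K₂O = €96.39 / 25 = €3.8556.

€3.86 per kg K₂O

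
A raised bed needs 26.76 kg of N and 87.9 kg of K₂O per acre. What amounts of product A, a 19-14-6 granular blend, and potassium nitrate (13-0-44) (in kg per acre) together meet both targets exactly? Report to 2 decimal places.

4.58 kg product A, 199.15 kg potassium nitrate

Let a = kg of product A, b = kg of potassium nitrate (per acre).
N: 0.19·a + 0.13·b = 26.76
K₂O: 0.06·a + 0.44·b = 87.9
Eliminate a: (row1) − 0.19/0.06·(row2) → -1.26333·b = -251.59, so b = 199.148.
Back-substitute: a = (26.76 − 0.13·199.148) / 0.19 = 4.58311.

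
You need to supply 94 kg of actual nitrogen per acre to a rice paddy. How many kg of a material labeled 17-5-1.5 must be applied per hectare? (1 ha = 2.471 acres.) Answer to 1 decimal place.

Product per acre = 94 / 17% = 552.941 kg.
Convert to per hectare: 552.941 × 2.471 = 1366.32 kg.

1366.3 kg of product per hectare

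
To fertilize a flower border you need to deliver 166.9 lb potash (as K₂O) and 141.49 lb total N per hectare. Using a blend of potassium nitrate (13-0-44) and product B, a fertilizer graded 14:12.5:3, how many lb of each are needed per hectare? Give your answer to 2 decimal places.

331.39 lb potassium nitrate, 702.92 lb product B

With a, b = lb per hectare of potassium nitrate and product B:
K₂O: 0.44·a + 0.03·b = 166.9
N: 0.13·a + 0.14·b = 141.49
Eliminate b: (row1) − 0.03/0.14·(row2) → 0.412143·a = 136.581, so a = 331.392.
Then b = (141.49 − 0.13·331.392) / 0.14 = 702.922.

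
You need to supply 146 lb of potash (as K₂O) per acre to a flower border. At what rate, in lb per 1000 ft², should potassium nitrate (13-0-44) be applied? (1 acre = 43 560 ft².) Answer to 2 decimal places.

7.62 lb of product per thousand sq ft

Product per acre = 146 / 44% = 331.818 lb.
Convert to per 1000 ft²: 331.818 × 0.0229568 = 7.6175 lb.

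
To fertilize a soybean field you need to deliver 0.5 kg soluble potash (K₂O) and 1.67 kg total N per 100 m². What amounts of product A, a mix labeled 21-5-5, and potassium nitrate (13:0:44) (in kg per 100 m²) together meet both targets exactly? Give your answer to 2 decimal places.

7.80 kg product A, 0.25 kg potassium nitrate

Let a = kg of product A, b = kg of potassium nitrate (per 100 m²).
K₂O: 0.05·a + 0.44·b = 0.5
N: 0.21·a + 0.13·b = 1.67
Eliminate a: (row1) − 0.05/0.21·(row2) → 0.409048·b = 0.102381, so b = 0.250291.
Back-substitute: a = (0.5 − 0.44·0.250291) / 0.05 = 7.79744.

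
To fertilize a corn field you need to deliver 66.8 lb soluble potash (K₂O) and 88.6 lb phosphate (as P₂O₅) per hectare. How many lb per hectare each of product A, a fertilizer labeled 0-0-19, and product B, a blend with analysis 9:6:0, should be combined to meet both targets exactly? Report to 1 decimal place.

Let a = lb of product A, b = lb of product B (per hectare).
K₂O: 0.19·a + 0·b = 66.8
P₂O₅: 0·a + 0.06·b = 88.6
Solving simultaneously: a = 351.579, b = 1476.67.

351.6 lb product A, 1476.7 lb product B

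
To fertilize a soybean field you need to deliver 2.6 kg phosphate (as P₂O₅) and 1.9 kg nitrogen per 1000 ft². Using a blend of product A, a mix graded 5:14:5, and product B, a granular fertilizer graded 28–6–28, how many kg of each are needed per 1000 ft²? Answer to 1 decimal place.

17.0 kg product A, 3.8 kg product B

Let a = kg of product A, b = kg of product B (per 1000 ft²).
P₂O₅: 0.14·a + 0.06·b = 2.6
N: 0.05·a + 0.28·b = 1.9
From row1: a = (2.6 − 0.06·b) / 0.14.
Into row2: 0.05·(2.6 − 0.06·b)/0.14 + 0.28·b = 1.9 → b = 3.75691, a = 16.9613.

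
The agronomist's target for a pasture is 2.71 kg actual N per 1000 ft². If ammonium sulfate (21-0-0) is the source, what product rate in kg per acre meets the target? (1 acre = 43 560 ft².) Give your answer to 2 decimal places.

Product per 1000 ft² = 2.71 / 21% = 12.9048 kg.
Convert to per acre: 12.9048 × 43.56 = 562.131 kg.

562.13 kg of product per acre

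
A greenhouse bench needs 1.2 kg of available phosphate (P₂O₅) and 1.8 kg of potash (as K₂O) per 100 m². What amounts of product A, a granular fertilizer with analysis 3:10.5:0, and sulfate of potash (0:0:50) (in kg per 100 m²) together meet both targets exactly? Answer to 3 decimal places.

11.429 kg product A, 3.600 kg sulfate of potash

With a, b = kg per 100 m² of product A and sulfate of potash:
P₂O₅: 0.105·a + 0·b = 1.2
K₂O: 0·a + 0.5·b = 1.8
Solving simultaneously: a = 11.4286, b = 3.6.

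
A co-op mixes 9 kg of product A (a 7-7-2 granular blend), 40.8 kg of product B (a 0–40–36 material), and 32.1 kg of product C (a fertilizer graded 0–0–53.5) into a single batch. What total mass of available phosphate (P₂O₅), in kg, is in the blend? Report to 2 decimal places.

P₂O₅ mass = 7%×9 + 40%×40.8 + 0%×32.1 = 16.95 kg.

16.95 kg P₂O₅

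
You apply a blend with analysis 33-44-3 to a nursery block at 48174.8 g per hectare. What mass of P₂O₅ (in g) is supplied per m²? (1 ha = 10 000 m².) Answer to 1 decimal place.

P₂O₅ per hectare = 48174.8 × 44% = 21196.9 g.
Convert to per m²: 21196.9 × 0.0001 = 2.11969 g.

2.1 g P₂O₅ per sq m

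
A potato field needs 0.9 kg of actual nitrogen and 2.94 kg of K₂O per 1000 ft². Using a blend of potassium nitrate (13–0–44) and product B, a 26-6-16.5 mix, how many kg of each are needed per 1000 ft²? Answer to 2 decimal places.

With a, b = kg per 1000 ft² of potassium nitrate and product B:
N: 0.13·a + 0.26·b = 0.9
K₂O: 0.44·a + 0.165·b = 2.94
From row1: a = (0.9 − 0.26·b) / 0.13.
Into row2: 0.44·(0.9 − 0.26·b)/0.13 + 0.165·b = 2.94 → b = 0.148467, a = 6.62614.

6.63 kg potassium nitrate, 0.15 kg product B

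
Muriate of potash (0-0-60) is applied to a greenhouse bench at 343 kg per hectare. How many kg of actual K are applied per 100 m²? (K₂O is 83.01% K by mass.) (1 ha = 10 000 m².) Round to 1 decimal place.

K₂O per hectare = 343 × 60% = 205.8 kg.
Elemental K = 205.8 × 0.8301 = 170.835 kg per hectare.
Convert to per 100 m²: 170.835 × 0.01 = 1.70835 kg.

1.7 kg K per hundred sq m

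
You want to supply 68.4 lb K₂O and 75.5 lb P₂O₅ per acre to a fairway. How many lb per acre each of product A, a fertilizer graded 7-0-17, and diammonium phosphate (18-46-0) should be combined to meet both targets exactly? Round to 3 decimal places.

Per-acre balance (a = product A, b = diammonium phosphate):
K₂O: 0.17·a + 0·b = 68.4
P₂O₅: 0·a + 0.46·b = 75.5
Solving simultaneously: a = 402.3529, b = 164.1304.

402.353 lb product A, 164.130 lb diammonium phosphate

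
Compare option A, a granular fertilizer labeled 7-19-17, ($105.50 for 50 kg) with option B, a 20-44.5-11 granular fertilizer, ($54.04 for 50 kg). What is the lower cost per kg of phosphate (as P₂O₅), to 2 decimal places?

$2.43 per kg P₂O₅ (option B)

option A: P₂O₅ per bag = 50 × 19% = 9.5 kg; cost = 105.50 / 9.5 = $11.1053/kg P₂O₅.
option B: P₂O₅ per bag = 50 × 44.5% = 22.25 kg; cost = 54.04 / 22.25 = $2.4288/kg P₂O₅.
option B is cheaper.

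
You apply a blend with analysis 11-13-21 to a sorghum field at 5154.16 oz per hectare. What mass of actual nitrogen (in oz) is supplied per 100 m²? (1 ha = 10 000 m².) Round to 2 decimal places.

5.67 oz N per hundred sq m

nitrogen per hectare = 5154.16 × 11% = 566.958 oz.
Convert to per 100 m²: 566.958 × 0.01 = 5.66958 oz.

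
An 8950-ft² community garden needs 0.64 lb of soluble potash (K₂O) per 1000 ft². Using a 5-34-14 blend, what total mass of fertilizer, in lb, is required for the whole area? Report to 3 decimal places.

Product per 1000 ft² = 0.64 / 14% = 4.57143 lb.
Total product = 4.57143 × 8950 / 1000 = 40.9143 lb.

40.914 lb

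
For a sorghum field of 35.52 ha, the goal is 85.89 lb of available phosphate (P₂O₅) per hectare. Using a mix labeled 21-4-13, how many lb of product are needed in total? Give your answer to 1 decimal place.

Product per hectare = 85.89 / 4% = 2147.25 lb.
Total product = 2147.25 × 35.52 = 76270.32 lb.

76270.3 lb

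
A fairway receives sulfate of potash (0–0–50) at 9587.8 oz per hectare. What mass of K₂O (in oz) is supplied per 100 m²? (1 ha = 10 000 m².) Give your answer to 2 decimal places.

47.94 oz K₂O per hundred sq m

K₂O per hectare = 9587.8 × 50% = 4793.9 oz.
Convert to per 100 m²: 4793.9 × 0.01 = 47.939 oz.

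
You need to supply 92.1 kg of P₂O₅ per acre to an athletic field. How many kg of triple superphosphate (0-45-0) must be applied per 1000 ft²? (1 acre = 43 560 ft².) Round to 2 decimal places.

Product per acre = 92.1 / 45% = 204.667 kg.
Convert to per 1000 ft²: 204.667 × 0.0229568 = 4.6985 kg.

4.70 kg of product per thousand sq ft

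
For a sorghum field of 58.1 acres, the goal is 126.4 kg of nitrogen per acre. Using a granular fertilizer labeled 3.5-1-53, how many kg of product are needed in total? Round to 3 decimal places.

209824.000 kg

Product per acre = 126.4 / 3.5% = 3611.43 kg.
Total product = 3611.43 × 58.1 = 209824 kg.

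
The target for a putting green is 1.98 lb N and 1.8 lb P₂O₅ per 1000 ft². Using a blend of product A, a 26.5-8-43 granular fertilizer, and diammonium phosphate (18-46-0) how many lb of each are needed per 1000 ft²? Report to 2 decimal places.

5.46 lb product A, 2.96 lb diammonium phosphate

With a, b = lb per 1000 ft² of product A and diammonium phosphate:
N: 0.265·a + 0.18·b = 1.98
P₂O₅: 0.08·a + 0.46·b = 1.8
Solving simultaneously: a = 5.4586, b = 2.96372.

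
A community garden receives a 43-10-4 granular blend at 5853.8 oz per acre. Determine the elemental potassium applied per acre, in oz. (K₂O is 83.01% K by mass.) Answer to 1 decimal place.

194.4 oz K per acre

K₂O per acre = 5853.8 × 4% = 234.152 oz.
Elemental K = 234.152 × 0.8301 = 194.37 oz per acre.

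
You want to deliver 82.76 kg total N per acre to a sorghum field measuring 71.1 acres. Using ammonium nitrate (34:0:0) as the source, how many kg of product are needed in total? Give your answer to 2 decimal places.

17306.58 kg

Product per acre = 82.76 / 34% = 243.412 kg.
Total product = 243.412 × 71.1 = 17306.576 kg.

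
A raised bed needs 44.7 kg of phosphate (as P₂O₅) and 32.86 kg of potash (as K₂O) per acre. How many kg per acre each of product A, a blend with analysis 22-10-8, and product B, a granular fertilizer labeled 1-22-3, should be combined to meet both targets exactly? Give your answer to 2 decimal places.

403.30 kg product A, 19.86 kg product B

Per-acre balance (a = product A, b = product B):
P₂O₅: 0.1·a + 0.22·b = 44.7
K₂O: 0.08·a + 0.03·b = 32.86
Solving simultaneously: a = 403.301, b = 19.863.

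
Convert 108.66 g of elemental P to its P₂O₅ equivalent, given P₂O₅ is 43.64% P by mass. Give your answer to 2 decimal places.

248.99 g P₂O₅

P₂O₅ = 108.66 / 0.4364 = 248.992 g.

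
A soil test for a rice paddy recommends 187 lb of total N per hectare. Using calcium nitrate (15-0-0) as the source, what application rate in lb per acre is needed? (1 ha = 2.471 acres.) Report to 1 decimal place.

Product per hectare = 187 / 15% = 1246.67 lb.
Convert to per acre: 1246.67 × 0.404694 = 504.519 lb.

504.5 lb of product per acre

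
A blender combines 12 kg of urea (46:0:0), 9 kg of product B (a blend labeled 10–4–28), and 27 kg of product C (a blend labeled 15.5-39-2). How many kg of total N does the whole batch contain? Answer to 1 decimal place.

10.6 kg N

N mass = 46%×12 + 10%×9 + 15.5%×27 = 10.605 kg.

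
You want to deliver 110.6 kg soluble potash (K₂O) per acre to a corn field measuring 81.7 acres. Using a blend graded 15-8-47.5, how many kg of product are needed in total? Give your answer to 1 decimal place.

19023.2 kg

Product per acre = 110.6 / 47.5% = 232.842 kg.
Total product = 232.842 × 81.7 = 19023.2 kg.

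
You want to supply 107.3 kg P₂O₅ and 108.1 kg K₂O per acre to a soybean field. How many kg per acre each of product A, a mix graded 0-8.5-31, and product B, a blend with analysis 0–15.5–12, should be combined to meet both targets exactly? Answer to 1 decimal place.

Let a = kg of product A, b = kg of product B (per acre).
P₂O₅: 0.085·a + 0.155·b = 107.3
K₂O: 0.31·a + 0.12·b = 108.1
Eliminate b: (row1) − 0.155/0.12·(row2) → -0.315417·a = -32.3292, so a = 102.497.
Then b = (108.1 − 0.31·102.497) / 0.12 = 636.05.

102.5 kg product A, 636.1 kg product B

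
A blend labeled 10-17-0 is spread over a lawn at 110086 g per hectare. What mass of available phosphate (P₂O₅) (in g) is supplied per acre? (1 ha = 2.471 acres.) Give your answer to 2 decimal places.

7573.70 g P₂O₅ per acre

P₂O₅ per hectare = 110086 × 17% = 18714.6 g.
Convert to per acre: 18714.6 × 0.404694 = 7573.703 g.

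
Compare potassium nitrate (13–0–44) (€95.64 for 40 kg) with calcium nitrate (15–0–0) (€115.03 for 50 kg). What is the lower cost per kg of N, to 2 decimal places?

potassium nitrate: N per bag = 40 × 13% = 5.2 kg; cost = 95.64 / 5.2 = €18.3923/kg N.
calcium nitrate: N per bag = 50 × 15% = 7.5 kg; cost = 115.03 / 7.5 = €15.3373/kg N.
calcium nitrate is cheaper.

€15.34 per kg N (calcium nitrate)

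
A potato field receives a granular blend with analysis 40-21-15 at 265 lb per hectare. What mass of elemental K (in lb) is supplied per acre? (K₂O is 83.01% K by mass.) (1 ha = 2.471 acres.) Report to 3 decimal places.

K₂O per hectare = 265 × 15% = 39.75 lb.
Elemental K = 39.75 × 0.8301 = 32.9965 lb per hectare.
Convert to per acre: 32.9965 × 0.404694 = 13.35349 lb.

13.353 lb K per acre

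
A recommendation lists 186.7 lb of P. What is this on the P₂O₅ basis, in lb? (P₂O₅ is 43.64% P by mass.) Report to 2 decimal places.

P₂O₅ = 186.7 / 0.4364 = 427.819 lb.

427.82 lb P₂O₅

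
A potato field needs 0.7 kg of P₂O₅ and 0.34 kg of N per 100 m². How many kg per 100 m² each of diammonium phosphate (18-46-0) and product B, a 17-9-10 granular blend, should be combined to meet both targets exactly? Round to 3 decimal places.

1.426 kg diammonium phosphate, 0.490 kg product B

Let a = kg of diammonium phosphate, b = kg of product B (per 100 m²).
P₂O₅: 0.46·a + 0.09·b = 0.7
N: 0.18·a + 0.17·b = 0.34
Eliminate a: (row1) − 0.46/0.18·(row2) → -0.344444·b = -0.168889, so b = 0.490323.
Back-substitute: a = (0.7 − 0.09·0.490323) / 0.46 = 1.42581.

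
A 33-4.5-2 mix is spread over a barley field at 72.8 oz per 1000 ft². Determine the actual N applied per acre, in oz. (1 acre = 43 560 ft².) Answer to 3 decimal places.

nitrogen per 1000 ft² = 72.8 × 33% = 24.024 oz.
Convert to per acre: 24.024 × 43.56 = 1046.4854 oz.

1046.485 oz N per acre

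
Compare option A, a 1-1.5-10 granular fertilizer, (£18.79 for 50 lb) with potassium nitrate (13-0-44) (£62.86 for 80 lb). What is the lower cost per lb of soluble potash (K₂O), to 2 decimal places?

option A: K₂O per bag = 50 × 10% = 5 lb; cost = 18.79 / 5 = £3.7580/lb K₂O.
potassium nitrate: K₂O per bag = 80 × 44% = 35.2 lb; cost = 62.86 / 35.2 = £1.7858/lb K₂O.
potassium nitrate is cheaper.

£1.79 per lb K₂O (potassium nitrate)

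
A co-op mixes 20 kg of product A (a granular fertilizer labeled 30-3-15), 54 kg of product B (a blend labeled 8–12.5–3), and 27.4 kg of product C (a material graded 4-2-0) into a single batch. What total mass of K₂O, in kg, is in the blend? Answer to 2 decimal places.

4.62 kg K₂O

K₂O mass = 15%×20 + 3%×54 + 0%×27.4 = 4.62 kg.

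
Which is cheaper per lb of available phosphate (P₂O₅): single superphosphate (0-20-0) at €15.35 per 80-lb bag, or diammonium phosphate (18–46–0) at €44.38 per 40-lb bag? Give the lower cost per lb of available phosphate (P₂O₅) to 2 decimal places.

€0.96 per lb P₂O₅ (single superphosphate)

single superphosphate: P₂O₅ per bag = 80 × 20% = 16 lb; cost = 15.35 / 16 = €0.9594/lb P₂O₅.
diammonium phosphate: P₂O₅ per bag = 40 × 46% = 18.4 lb; cost = 44.38 / 18.4 = €2.4120/lb P₂O₅.
single superphosphate is cheaper.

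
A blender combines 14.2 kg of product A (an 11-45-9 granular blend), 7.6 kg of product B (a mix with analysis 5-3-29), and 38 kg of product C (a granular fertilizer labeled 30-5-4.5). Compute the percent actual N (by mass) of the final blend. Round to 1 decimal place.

22.3% N

Total mass = 14.2 + 7.6 + 38 = 59.8 kg.
N mass = 11%×14.2 + 5%×7.6 + 30%×38 = 13.342 kg.
% N = 13.342 / 59.8 = 22.311%.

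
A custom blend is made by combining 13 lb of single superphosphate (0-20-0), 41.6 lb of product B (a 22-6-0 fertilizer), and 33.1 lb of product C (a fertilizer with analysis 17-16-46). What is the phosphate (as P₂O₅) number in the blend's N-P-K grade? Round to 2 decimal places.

Total mass = 13 + 41.6 + 33.1 = 87.7 lb.
P₂O₅ mass = 20%×13 + 6%×41.6 + 16%×33.1 = 10.392 lb.
% P₂O₅ = 10.392 / 87.7 = 11.8495%.

11.85% P₂O₅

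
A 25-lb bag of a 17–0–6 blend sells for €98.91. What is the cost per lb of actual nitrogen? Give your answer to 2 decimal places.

€23.27 per lb N

N in bag = 25 × 17% = 4.25 lb.
Cost per lb N = €98.91 / 4.25 = €23.2729.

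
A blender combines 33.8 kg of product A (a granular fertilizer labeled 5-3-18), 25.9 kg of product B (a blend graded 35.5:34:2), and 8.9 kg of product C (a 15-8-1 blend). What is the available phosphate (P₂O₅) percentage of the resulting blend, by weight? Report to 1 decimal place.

Total mass = 33.8 + 25.9 + 8.9 = 68.6 kg.
P₂O₅ mass = 3%×33.8 + 34%×25.9 + 8%×8.9 = 10.532 kg.
% P₂O₅ = 10.532 / 68.6 = 15.3528%.

15.4% P₂O₅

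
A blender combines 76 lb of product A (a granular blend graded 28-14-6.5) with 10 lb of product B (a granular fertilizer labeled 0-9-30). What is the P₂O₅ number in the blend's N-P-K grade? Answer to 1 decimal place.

Total mass = 76 + 10 = 86 lb.
P₂O₅ mass = 14%×76 + 9%×10 = 11.54 lb.
% P₂O₅ = 11.54 / 86 = 13.4186%.

13.4% P₂O₅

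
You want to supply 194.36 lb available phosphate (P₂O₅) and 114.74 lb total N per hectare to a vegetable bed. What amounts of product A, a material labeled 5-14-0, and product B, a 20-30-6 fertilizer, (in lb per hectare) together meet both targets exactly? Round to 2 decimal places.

Let a = lb of product A, b = lb of product B (per hectare).
P₂O₅: 0.14·a + 0.3·b = 194.36
N: 0.05·a + 0.2·b = 114.74
From row1: a = (194.36 − 0.3·b) / 0.14.
Into row2: 0.05·(194.36 − 0.3·b)/0.14 + 0.2·b = 114.74 → b = 488.123, a = 342.308.

342.31 lb product A, 488.12 lb product B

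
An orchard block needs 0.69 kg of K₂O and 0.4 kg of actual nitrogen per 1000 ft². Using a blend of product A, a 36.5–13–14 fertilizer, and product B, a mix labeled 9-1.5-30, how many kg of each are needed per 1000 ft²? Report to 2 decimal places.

Per-1000 ft² balance (a = product A, b = product B):
K₂O: 0.14·a + 0.3·b = 0.69
N: 0.365·a + 0.09·b = 0.4
Solving simultaneously: a = 0.597523, b = 2.02116.

0.60 kg product A, 2.02 kg product B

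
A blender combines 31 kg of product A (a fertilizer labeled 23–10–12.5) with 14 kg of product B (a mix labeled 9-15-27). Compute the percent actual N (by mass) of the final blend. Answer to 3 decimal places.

18.644% N

Total mass = 31 + 14 = 45 kg.
N mass = 23%×31 + 9%×14 = 8.39 kg.
% N = 8.39 / 45 = 18.6444%.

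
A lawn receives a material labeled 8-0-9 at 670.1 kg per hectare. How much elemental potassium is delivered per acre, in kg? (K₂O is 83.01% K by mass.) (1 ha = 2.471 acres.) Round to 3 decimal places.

K₂O per hectare = 670.1 × 9% = 60.309 kg.
Elemental K = 60.309 × 0.8301 = 50.0625 kg per hectare.
Convert to per acre: 50.0625 × 0.404694 = 20.26002 kg.

20.260 kg K per acre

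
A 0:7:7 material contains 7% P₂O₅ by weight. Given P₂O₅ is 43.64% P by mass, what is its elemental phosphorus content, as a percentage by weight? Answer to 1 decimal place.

%P = 7 × 0.4364 = 3.0548%.

3.1% P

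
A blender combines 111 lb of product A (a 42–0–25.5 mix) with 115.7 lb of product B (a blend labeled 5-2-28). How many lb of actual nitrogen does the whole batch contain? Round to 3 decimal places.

N mass = 42%×111 + 5%×115.7 = 52.405 lb.

52.405 lb N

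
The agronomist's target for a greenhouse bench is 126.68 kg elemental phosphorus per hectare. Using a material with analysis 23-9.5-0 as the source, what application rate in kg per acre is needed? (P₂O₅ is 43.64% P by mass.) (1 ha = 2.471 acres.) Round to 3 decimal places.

As P₂O₅: 126.68 / 0.4364 = 290.284 kg per hectare.
Product per hectare = 290.284 / 9.5% = 3055.62 kg.
Convert to per acre: 3055.62 × 0.404694 = 1236.5935 kg.

1236.594 kg of product per acre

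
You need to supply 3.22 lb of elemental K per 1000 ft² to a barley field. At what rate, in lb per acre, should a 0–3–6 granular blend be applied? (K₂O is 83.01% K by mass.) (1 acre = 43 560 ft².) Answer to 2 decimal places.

As K₂O: 3.22 / 0.8301 = 3.87905 lb per 1000 ft².
Product per 1000 ft² = 3.87905 / 6% = 64.6508 lb.
Convert to per acre: 64.6508 × 43.56 = 2816.191 lb.

2816.19 lb of product per acre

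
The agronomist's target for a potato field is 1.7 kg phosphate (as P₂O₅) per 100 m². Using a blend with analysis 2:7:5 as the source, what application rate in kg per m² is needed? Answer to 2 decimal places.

0.24 kg of product per sq m

Product per 100 m² = 1.7 / 7% = 24.2857 kg.
Convert to per m²: 24.2857 × 0.01 = 0.242857 kg.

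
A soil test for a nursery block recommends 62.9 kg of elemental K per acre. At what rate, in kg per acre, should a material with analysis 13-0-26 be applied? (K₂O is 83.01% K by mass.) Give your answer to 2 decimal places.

291.44 kg of product per acre

As K₂O: 62.9 / 0.8301 = 75.774 kg per acre.
Product per acre = 75.774 / 26% = 291.438 kg.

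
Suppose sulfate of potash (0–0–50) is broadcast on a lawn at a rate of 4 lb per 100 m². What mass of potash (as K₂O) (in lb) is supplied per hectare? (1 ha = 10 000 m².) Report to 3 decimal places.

200.000 lb K₂O per hectare

K₂O per 100 m² = 4 × 50% = 2 lb.
Convert to per hectare: 2 × 100 = 200 lb.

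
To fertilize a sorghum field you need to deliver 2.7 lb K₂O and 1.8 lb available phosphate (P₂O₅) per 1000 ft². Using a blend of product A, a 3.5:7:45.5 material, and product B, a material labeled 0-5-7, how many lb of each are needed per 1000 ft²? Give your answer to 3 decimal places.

Let a = lb of product A, b = lb of product B (per 1000 ft²).
K₂O: 0.455·a + 0.07·b = 2.7
P₂O₅: 0.07·a + 0.05·b = 1.8
Eliminate a: (row1) − 0.455/0.07·(row2) → -0.255·b = -9, so b = 35.2941.
Back-substitute: a = (2.7 − 0.07·35.2941) / 0.455 = 0.504202.

0.504 lb product A, 35.294 lb product B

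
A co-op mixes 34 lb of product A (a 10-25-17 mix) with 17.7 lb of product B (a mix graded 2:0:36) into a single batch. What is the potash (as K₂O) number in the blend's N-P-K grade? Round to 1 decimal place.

Total mass = 34 + 17.7 = 51.7 lb.
K₂O mass = 17%×34 + 36%×17.7 = 12.152 lb.
% K₂O = 12.152 / 51.7 = 23.5048%.

23.5% K₂O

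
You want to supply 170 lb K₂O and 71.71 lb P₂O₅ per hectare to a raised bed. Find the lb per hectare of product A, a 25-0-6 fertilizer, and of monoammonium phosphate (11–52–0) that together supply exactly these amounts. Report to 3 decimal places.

2833.333 lb product A, 137.904 lb monoammonium phosphate

With a, b = lb per hectare of product A and monoammonium phosphate:
K₂O: 0.06·a + 0·b = 170
P₂O₅: 0·a + 0.52·b = 71.71
Solving simultaneously: a = 2833.3333, b = 137.9038.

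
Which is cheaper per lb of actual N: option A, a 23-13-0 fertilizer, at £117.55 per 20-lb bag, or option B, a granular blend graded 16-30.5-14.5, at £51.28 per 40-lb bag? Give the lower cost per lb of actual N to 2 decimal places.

£8.01 per lb N (option B)

option A: N per bag = 20 × 23% = 4.6 lb; cost = 117.55 / 4.6 = £25.5543/lb N.
option B: N per bag = 40 × 16% = 6.4 lb; cost = 51.28 / 6.4 = £8.0125/lb N.
option B is cheaper.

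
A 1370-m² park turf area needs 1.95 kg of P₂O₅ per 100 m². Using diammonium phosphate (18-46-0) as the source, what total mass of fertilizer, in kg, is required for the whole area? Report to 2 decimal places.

58.08 kg

Product per 100 m² = 1.95 / 46% = 4.23913 kg.
Total product = 4.23913 × 1370 / 100 = 58.0761 kg.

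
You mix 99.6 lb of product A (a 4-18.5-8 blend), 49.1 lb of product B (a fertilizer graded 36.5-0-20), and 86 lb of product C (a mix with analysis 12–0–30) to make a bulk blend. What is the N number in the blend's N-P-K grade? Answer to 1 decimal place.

Total mass = 99.6 + 49.1 + 86 = 234.7 lb.
N mass = 4%×99.6 + 36.5%×49.1 + 12%×86 = 32.2255 lb.
% N = 32.2255 / 234.7 = 13.7305%.

13.7% N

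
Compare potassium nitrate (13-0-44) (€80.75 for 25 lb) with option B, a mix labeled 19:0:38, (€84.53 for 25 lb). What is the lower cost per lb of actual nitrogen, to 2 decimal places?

potassium nitrate: N per bag = 25 × 13% = 3.25 lb; cost = 80.75 / 3.25 = €24.8462/lb N.
option B: N per bag = 25 × 19% = 4.75 lb; cost = 84.53 / 4.75 = €17.7958/lb N.
option B is cheaper.

€17.80 per lb N (option B)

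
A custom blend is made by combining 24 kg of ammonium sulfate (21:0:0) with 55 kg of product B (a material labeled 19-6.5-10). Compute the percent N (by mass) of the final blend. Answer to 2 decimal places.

Total mass = 24 + 55 = 79 kg.
N mass = 21%×24 + 19%×55 = 15.49 kg.
% N = 15.49 / 79 = 19.6076%.

19.61% N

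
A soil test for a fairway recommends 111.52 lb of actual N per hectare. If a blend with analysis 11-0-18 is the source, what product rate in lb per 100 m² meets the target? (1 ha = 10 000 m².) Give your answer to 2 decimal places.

10.14 lb of product per hundred sq m

Product per hectare = 111.52 / 11% = 1013.82 lb.
Convert to per 100 m²: 1013.82 × 0.01 = 10.1382 lb.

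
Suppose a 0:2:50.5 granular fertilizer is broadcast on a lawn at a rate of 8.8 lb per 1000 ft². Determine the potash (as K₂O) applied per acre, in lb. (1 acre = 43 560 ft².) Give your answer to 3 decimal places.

K₂O per 1000 ft² = 8.8 × 50.5% = 4.444 lb.
Convert to per acre: 4.444 × 43.56 = 193.5806 lb.

193.581 lb K₂O per acre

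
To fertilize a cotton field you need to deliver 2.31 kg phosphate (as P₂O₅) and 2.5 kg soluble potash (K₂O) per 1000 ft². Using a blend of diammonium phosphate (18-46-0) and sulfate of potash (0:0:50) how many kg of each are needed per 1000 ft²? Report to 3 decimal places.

5.022 kg diammonium phosphate, 5.000 kg sulfate of potash

Let a = kg of diammonium phosphate, b = kg of sulfate of potash (per 1000 ft²).
P₂O₅: 0.46·a + 0·b = 2.31
K₂O: 0·a + 0.5·b = 2.5
Solving simultaneously: a = 5.02174, b = 5.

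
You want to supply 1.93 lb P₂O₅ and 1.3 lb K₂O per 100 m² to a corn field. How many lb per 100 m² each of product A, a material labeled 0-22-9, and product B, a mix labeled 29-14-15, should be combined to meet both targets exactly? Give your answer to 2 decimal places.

Per-100 m² balance (a = product A, b = product B):
P₂O₅: 0.22·a + 0.14·b = 1.93
K₂O: 0.09·a + 0.15·b = 1.3
Solving simultaneously: a = 5.26961, b = 5.5049.

5.27 lb product A, 5.50 lb product B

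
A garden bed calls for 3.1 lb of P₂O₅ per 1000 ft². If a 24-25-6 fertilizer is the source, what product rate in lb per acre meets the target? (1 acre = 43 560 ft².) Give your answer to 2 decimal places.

540.14 lb of product per acre

Product per 1000 ft² = 3.1 / 25% = 12.4 lb.
Convert to per acre: 12.4 × 43.56 = 540.144 lb.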